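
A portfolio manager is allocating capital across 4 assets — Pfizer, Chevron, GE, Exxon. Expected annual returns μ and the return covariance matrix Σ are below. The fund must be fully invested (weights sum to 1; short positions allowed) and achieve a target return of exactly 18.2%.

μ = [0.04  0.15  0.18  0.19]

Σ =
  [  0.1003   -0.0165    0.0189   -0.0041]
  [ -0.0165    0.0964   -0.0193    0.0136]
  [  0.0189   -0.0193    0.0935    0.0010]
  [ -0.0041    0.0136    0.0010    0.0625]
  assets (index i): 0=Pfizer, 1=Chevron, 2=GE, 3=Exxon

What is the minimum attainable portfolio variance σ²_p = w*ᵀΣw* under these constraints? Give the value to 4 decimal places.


0.0293

u=Σ⁻¹μ = [0.3754  1.6782  2.1672  2.6648]
v=Σ⁻¹𝟙 = [10.5079  12.4235  10.9879  13.8102]
a=μᵀu=1.163145  b=𝟙ᵀu=6.885587  c=𝟙ᵀv=47.729404  D=ac−b²=8.104907
λ₁=(c·0.182−b)/D = (47.729404·0.182−6.885587)/8.104907 = 0.222231
λ₂=(a−b·0.182)/D = (1.163145−6.885587·0.182)/8.104907 = -0.011108
w* = 0.222231·u + -0.011108·v:
  w_0 = 0.222231·0.3754 + -0.011108·10.5079 = -0.0333  (Pfizer)
  w_1 = 0.222231·1.6782 + -0.011108·12.4235 = 0.2349  (Chevron)
  w_2 = 0.222231·2.1672 + -0.011108·10.9879 = 0.3596  (GE)
  w_3 = 0.222231·2.6648 + -0.011108·13.8102 = 0.4388  (Exxon)
Σw_i=1.0000  μᵀw=0.1820
σ²=wᵀΣw=λ₁·μ_p+λ₂ = 0.222231·0.182 + -0.011108 = 0.029338 ≈ 0.0293


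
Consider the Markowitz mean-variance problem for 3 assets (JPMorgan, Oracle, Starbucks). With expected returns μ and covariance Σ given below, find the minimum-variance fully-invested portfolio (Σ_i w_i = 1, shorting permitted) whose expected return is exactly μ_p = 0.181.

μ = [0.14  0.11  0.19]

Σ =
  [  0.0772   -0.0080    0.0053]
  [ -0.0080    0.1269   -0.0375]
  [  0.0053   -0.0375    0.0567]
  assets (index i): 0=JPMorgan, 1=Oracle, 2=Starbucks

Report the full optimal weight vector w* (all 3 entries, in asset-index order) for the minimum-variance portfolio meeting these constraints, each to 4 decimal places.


0.0130  0.1043  0.8826

p=Σ⁻¹μ = [1.7334  2.3845  4.7660]
q=Σ⁻¹𝟙 = [12.8050  16.8360  27.5747]
a=μᵀp=1.410503  b=𝟙ᵀp=8.883844  c=𝟙ᵀq=57.215643  D=ac−b²=1.780148
λ₁=(c·0.181−b)/D = (57.215643·0.181−8.883844)/1.780148 = 0.827003
λ₂=(a−b·0.181)/D = (1.410503−8.883844·0.181)/1.780148 = -0.110931
w* = 0.827003·p + -0.110931·q:
  w_0 = 0.827003·1.7334 + -0.110931·12.8050 = 0.0130  (JPMorgan)
  w_1 = 0.827003·2.3845 + -0.110931·16.8360 = 0.1043  (Oracle)
  w_2 = 0.827003·4.7660 + -0.110931·27.5747 = 0.8826  (Starbucks)
Σw_i=1.0000  μᵀw=0.1810
σ²=wᵀΣw=λ₁·μ_p+λ₂ = 0.827003·0.181 + -0.110931 = 0.038757 ≈ 0.0388


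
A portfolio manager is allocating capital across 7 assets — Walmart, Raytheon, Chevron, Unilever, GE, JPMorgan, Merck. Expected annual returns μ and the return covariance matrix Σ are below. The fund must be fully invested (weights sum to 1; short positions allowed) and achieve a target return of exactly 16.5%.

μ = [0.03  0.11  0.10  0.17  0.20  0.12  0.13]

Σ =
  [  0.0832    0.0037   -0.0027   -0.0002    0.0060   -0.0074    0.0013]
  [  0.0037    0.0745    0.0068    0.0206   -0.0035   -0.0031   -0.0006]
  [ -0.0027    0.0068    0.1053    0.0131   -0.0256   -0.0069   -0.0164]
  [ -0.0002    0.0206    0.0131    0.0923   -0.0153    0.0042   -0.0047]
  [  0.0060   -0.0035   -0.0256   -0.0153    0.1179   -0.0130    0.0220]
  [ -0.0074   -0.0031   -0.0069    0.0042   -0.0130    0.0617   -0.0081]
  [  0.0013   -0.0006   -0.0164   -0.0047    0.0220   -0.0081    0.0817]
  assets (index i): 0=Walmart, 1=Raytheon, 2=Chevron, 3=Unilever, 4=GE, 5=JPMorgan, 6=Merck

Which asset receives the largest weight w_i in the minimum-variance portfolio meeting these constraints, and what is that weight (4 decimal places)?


x=Σ⁻¹μ = [0.4318  1.0695  1.6853  1.7018  2.2889  2.8275  1.6923]
y=Σ⁻¹𝟙 = [13.0537  10.8884  14.9835  8.0066  12.3460  23.9730  14.6327]
a=μᵀx=1.605506  b=𝟙ᵀx=11.697021  c=𝟙ᵀy=97.883960  D=ac−b²=20.333023
λ₁=(c·0.165−b)/D = (97.883960·0.165−11.697021)/20.333023 = 0.219044
λ₂=(a−b·0.165)/D = (1.605506−11.697021·0.165)/20.333023 = -0.015959
w* = 0.219044·x + -0.015959·y:
  w_0 = 0.219044·0.4318 + -0.015959·13.0537 = -0.1138  (Walmart)
  w_1 = 0.219044·1.0695 + -0.015959·10.8884 = 0.0605  (Raytheon)
  w_2 = 0.219044·1.6853 + -0.015959·14.9835 = 0.1300  (Chevron)
  w_3 = 0.219044·1.7018 + -0.015959·8.0066 = 0.2450  (Unilever)
  w_4 = 0.219044·2.2889 + -0.015959·12.3460 = 0.3043  (GE)
  w_5 = 0.219044·2.8275 + -0.015959·23.9730 = 0.2367  (JPMorgan)
  w_6 = 0.219044·1.6923 + -0.015959·14.6327 = 0.1372  (Merck)
Σw_i=1.0000  μᵀw=0.1650
σ²=wᵀΣw=λ₁·μ_p+λ₂ = 0.219044·0.165 + -0.015959 = 0.020183 ≈ 0.0202

GE (0.3043)


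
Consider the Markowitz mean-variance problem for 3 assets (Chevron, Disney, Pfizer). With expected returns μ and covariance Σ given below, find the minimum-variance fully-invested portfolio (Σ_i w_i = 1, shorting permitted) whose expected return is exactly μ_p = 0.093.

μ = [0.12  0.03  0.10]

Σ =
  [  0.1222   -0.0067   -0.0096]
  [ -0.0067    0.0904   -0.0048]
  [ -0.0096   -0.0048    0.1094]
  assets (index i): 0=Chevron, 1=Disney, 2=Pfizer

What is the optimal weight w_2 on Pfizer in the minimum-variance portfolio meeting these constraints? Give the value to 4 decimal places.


p=Σ⁻¹μ = [1.0885  0.4672  1.0301]
q=Σ⁻¹𝟙 = [9.6872  12.3392  10.5322]
a=μᵀp=0.247651  b=𝟙ᵀp=2.585867  c=𝟙ᵀq=32.558625  D=ac−b²=1.376478
λ₁=(c·0.093−b)/D = (32.558625·0.093−2.585867)/1.376478 = 0.321171
λ₂=(a−b·0.093)/D = (0.247651−2.585867·0.093)/1.376478 = 0.005206
w* = 0.321171·p + 0.005206·q:
  w_0 = 0.321171·1.0885 + 0.005206·9.6872 = 0.4000  (Chevron)
  w_1 = 0.321171·0.4672 + 0.005206·12.3392 = 0.2143  (Disney)
  w_2 = 0.321171·1.0301 + 0.005206·10.5322 = 0.3857  (Pfizer)
Σw_i=1.0000  μᵀw=0.0930
σ²=wᵀΣw=λ₁·μ_p+λ₂ = 0.321171·0.093 + 0.005206 = 0.035075 ≈ 0.0351

0.3857


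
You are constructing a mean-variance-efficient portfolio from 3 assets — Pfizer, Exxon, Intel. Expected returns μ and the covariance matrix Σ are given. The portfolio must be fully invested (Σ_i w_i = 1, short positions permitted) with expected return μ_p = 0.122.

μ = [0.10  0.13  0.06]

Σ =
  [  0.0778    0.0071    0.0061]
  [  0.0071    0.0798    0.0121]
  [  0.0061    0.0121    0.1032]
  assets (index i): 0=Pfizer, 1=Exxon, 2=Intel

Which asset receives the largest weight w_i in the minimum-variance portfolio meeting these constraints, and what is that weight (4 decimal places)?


Exxon (0.6686)

g=Σ⁻¹μ = [1.1237  1.4773  0.3418]
h=Σ⁻¹𝟙 = [11.2973  10.3420  7.8096]
a=μᵀg=0.324925  b=𝟙ᵀg=2.942771  c=𝟙ᵀh=29.448933  D=ac−b²=0.908780
λ₁=(c·0.122−b)/D = (29.448933·0.122−2.942771)/0.908780 = 0.715243
λ₂=(a−b·0.122)/D = (0.324925−2.942771·0.122)/0.908780 = -0.037516
w* = 0.715243·g + -0.037516·h:
  w_0 = 0.715243·1.1237 + -0.037516·11.2973 = 0.3799  (Pfizer)
  w_1 = 0.715243·1.4773 + -0.037516·10.3420 = 0.6686  (Exxon)
  w_2 = 0.715243·0.3418 + -0.037516·7.8096 = -0.0485  (Intel)
Σw_i=1.0000  μᵀw=0.1220
σ²=wᵀΣw=λ₁·μ_p+λ₂ = 0.715243·0.122 + -0.037516 = 0.049744 ≈ 0.0497


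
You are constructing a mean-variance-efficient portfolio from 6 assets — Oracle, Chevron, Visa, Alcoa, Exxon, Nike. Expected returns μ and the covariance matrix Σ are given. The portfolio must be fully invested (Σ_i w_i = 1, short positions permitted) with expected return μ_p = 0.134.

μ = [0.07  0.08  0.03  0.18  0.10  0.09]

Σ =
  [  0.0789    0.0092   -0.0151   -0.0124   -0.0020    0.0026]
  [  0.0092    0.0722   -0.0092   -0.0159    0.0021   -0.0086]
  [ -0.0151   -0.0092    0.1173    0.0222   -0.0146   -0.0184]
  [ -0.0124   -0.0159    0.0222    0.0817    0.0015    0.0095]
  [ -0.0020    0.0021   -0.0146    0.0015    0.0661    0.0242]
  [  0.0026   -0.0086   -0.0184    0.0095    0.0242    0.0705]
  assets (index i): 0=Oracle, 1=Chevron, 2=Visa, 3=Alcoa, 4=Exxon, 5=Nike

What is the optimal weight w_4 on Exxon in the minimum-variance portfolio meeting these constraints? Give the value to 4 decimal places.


x=Σ⁻¹μ = [1.1616  1.6050  0.3323  2.4909  1.2371  0.7560]
y=Σ⁻¹𝟙 = [15.0100  17.5713  13.0974  12.6216  12.8408  13.0841]
a=μᵀx=0.859792  b=𝟙ᵀx=7.582853  c=𝟙ᵀy=84.225121  D=ac−b²=14.916410
λ₁=(c·0.134−b)/D = (84.225121·0.134−7.582853)/14.916410 = 0.248271
λ₂=(a−b·0.134)/D = (0.859792−7.582853·0.134)/14.916410 = -0.010479
w* = 0.248271·x + -0.010479·y:
  w_0 = 0.248271·1.1616 + -0.010479·15.0100 = 0.1311  (Oracle)
  w_1 = 0.248271·1.6050 + -0.010479·17.5713 = 0.2143  (Chevron)
  w_2 = 0.248271·0.3323 + -0.010479·13.0974 = -0.0547  (Visa)
  w_3 = 0.248271·2.4909 + -0.010479·12.6216 = 0.4862  (Alcoa)
  w_4 = 0.248271·1.2371 + -0.010479·12.8408 = 0.1726  (Exxon)
  w_5 = 0.248271·0.7560 + -0.010479·13.0841 = 0.0506  (Nike)
Σw_i=1.0000  μᵀw=0.1340
σ²=wᵀΣw=λ₁·μ_p+λ₂ = 0.248271·0.134 + -0.010479 = 0.022789 ≈ 0.0228

0.1726


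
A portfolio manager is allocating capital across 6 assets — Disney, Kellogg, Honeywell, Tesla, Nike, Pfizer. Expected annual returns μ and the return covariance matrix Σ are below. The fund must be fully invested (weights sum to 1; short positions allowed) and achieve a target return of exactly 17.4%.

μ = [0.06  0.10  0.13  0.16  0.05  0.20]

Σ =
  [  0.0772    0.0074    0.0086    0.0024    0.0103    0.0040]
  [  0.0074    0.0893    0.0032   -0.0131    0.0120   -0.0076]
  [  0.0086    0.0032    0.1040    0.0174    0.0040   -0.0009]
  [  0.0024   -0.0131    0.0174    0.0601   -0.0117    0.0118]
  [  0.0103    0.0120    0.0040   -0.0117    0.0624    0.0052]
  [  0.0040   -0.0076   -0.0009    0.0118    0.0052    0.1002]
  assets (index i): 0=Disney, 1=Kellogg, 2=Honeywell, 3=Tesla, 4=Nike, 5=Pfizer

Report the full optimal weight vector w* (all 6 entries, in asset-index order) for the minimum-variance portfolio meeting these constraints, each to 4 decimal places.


g=Σ⁻¹μ = [0.2800  1.4950  0.7382  2.5637  0.7539  1.7638]
h=Σ⁻¹𝟙 = [8.3030  11.7344  4.8985  18.8770  14.9921  7.5815]
a=μᵀg=1.062917  b=𝟙ᵀg=7.594655  c=𝟙ᵀh=66.386521  D=ac−b²=12.884611
λ₁=(c·0.174−b)/D = (66.386521·0.174−7.594655)/12.884611 = 0.307080
λ₂=(a−b·0.174)/D = (1.062917−7.594655·0.174)/12.884611 = -0.020067
w* = 0.307080·g + -0.020067·h:
  w_0 = 0.307080·0.2800 + -0.020067·8.3030 = -0.0806  (Disney)
  w_1 = 0.307080·1.4950 + -0.020067·11.7344 = 0.2236  (Kellogg)
  w_2 = 0.307080·0.7382 + -0.020067·4.8985 = 0.1284  (Honeywell)
  w_3 = 0.307080·2.5637 + -0.020067·18.8770 = 0.4085  (Tesla)
  w_4 = 0.307080·0.7539 + -0.020067·14.9921 = -0.0693  (Nike)
  w_5 = 0.307080·1.7638 + -0.020067·7.5815 = 0.3895  (Pfizer)
Σw_i=1.0000  μᵀw=0.1740
σ²=wᵀΣw=λ₁·μ_p+λ₂ = 0.307080·0.174 + -0.020067 = 0.033365 ≈ 0.0334

-0.0806  0.2236  0.1284  0.4085  -0.0693  0.3895


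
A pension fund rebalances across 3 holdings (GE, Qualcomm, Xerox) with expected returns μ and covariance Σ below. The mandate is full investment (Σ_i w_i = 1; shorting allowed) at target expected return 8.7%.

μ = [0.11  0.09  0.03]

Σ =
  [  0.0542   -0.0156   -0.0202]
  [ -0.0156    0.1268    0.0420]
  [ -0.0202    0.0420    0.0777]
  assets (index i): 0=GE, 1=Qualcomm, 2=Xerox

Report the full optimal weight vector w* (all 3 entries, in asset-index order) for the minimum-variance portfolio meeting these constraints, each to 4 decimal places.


0.5900  0.1633  0.2467

g=Σ⁻¹μ = [2.4851  0.8205  0.5886]
h=Σ⁻¹𝟙 = [26.2759  5.5953  16.6766]
a=μᵀg=0.364865  b=𝟙ᵀg=3.894226  c=𝟙ᵀh=48.547801  D=ac−b²=2.548384
λ₁=(c·0.087−b)/D = (48.547801·0.087−3.894226)/2.548384 = 0.129271
λ₂=(a−b·0.087)/D = (0.364865−3.894226·0.087)/2.548384 = 0.010229
w* = 0.129271·g + 0.010229·h:
  w_0 = 0.129271·2.4851 + 0.010229·26.2759 = 0.5900  (GE)
  w_1 = 0.129271·0.8205 + 0.010229·5.5953 = 0.1633  (Qualcomm)
  w_2 = 0.129271·0.5886 + 0.010229·16.6766 = 0.2467  (Xerox)
Σw_i=1.0000  μᵀw=0.0870
σ²=wᵀΣw=λ₁·μ_p+λ₂ = 0.129271·0.087 + 0.010229 = 0.021475 ≈ 0.0215


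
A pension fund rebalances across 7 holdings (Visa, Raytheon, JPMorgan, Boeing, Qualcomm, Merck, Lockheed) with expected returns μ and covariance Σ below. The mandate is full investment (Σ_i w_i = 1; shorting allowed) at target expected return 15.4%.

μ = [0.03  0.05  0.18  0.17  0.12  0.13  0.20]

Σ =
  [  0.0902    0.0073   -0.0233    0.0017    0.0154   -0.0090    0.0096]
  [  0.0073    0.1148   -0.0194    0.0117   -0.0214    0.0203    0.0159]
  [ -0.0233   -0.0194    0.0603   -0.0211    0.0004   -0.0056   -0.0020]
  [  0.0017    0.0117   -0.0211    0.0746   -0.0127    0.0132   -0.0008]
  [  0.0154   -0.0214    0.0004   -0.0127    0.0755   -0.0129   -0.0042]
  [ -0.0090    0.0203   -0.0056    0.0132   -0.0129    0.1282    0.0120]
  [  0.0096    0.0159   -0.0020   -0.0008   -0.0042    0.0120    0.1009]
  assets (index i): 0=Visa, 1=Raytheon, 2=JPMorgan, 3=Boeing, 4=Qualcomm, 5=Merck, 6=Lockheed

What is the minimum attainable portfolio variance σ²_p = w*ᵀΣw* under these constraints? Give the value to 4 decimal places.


x=Σ⁻¹μ = [0.9631  0.9067  5.1253  3.8649  2.5215  0.8413  1.8848]
y=Σ⁻¹𝟙 = [15.5164  12.6184  35.5299  23.1453  19.0118  7.2941  7.2577]
a=μᵀx=2.442726  b=𝟙ᵀx=16.107698  c=𝟙ᵀy=120.373660  D=ac−b²=34.581959
λ₁=(c·0.154−b)/D = (120.373660·0.154−16.107698)/34.581959 = 0.070263
λ₂=(a−b·0.154)/D = (2.442726−16.107698·0.154)/34.581959 = -0.001095
w* = 0.070263·x + -0.001095·y:
  w_0 = 0.070263·0.9631 + -0.001095·15.5164 = 0.0507  (Visa)
  w_1 = 0.070263·0.9067 + -0.001095·12.6184 = 0.0499  (Raytheon)
  w_2 = 0.070263·5.1253 + -0.001095·35.5299 = 0.3212  (JPMorgan)
  w_3 = 0.070263·3.8649 + -0.001095·23.1453 = 0.2462  (Boeing)
  w_4 = 0.070263·2.5215 + -0.001095·19.0118 = 0.1564  (Qualcomm)
  w_5 = 0.070263·0.8413 + -0.001095·7.2941 = 0.0511  (Merck)
  w_6 = 0.070263·1.8848 + -0.001095·7.2577 = 0.1245  (Lockheed)
Σw_i=1.0000  μᵀw=0.1540
σ²=wᵀΣw=λ₁·μ_p+λ₂ = 0.070263·0.154 + -0.001095 = 0.009726 ≈ 0.0097

0.0097


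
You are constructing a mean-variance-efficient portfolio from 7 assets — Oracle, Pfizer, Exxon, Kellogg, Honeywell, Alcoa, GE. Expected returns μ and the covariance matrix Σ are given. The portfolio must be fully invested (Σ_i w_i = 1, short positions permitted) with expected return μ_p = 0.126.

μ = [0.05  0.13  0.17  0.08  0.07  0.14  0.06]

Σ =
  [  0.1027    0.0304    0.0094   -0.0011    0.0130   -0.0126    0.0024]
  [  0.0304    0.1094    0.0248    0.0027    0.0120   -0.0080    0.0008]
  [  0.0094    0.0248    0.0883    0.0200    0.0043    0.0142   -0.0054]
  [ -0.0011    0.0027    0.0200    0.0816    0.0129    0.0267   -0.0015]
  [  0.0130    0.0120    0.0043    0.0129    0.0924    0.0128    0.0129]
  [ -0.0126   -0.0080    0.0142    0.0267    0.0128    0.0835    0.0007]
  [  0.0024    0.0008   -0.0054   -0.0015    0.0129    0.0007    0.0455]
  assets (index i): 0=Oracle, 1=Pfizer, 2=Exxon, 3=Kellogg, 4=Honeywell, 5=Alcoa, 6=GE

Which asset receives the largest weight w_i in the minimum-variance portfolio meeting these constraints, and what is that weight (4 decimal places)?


Exxon (0.2896)

g=Σ⁻¹μ = [0.2272  0.8722  1.4725  0.1169  0.1260  1.4756  1.4115]
h=Σ⁻¹𝟙 = [7.8189  5.3750  6.9667  7.2335  3.3859  9.4744  21.4307]
a=μᵀg=0.684521  b=𝟙ᵀg=5.701986  c=𝟙ᵀh=61.685066  D=ac−b²=9.712070
λ₁=(c·0.126−b)/D = (61.685066·0.126−5.701986)/9.712070 = 0.213171
λ₂=(a−b·0.126)/D = (0.684521−5.701986·0.126)/9.712070 = -0.003494
w* = 0.213171·g + -0.003494·h:
  w_0 = 0.213171·0.2272 + -0.003494·7.8189 = 0.0211  (Oracle)
  w_1 = 0.213171·0.8722 + -0.003494·5.3750 = 0.1672  (Pfizer)
  w_2 = 0.213171·1.4725 + -0.003494·6.9667 = 0.2896  (Exxon)
  w_3 = 0.213171·0.1169 + -0.003494·7.2335 = -0.0004  (Kellogg)
  w_4 = 0.213171·0.1260 + -0.003494·3.3859 = 0.0150  (Honeywell)
  w_5 = 0.213171·1.4756 + -0.003494·9.4744 = 0.2814  (Alcoa)
  w_6 = 0.213171·1.4115 + -0.003494·21.4307 = 0.2260  (GE)
Σw_i=1.0000  μᵀw=0.1260
σ²=wᵀΣw=λ₁·μ_p+λ₂ = 0.213171·0.126 + -0.003494 = 0.023366 ≈ 0.0234


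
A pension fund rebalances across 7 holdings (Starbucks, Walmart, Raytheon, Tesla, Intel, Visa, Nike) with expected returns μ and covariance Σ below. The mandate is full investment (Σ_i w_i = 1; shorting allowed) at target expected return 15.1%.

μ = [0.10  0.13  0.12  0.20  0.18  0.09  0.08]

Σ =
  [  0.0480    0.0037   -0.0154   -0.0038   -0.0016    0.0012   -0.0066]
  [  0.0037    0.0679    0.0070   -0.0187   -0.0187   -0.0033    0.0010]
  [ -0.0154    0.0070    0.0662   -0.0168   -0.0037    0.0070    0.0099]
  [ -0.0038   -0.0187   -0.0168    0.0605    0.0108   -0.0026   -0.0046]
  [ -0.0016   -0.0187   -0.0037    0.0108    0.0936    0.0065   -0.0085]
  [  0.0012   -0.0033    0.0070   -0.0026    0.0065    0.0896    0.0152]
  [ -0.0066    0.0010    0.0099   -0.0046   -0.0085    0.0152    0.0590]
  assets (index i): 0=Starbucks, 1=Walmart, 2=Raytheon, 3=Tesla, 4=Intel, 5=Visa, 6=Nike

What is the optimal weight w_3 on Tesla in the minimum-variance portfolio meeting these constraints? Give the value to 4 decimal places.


x=Σ⁻¹μ = [3.6509  3.4587  3.4582  5.3037  2.3248  0.5021  1.7445]
y=Σ⁻¹𝟙 = [32.7612  23.1112  25.7287  31.9954  14.4672  6.2398  18.8763]
a=μᵀx=2.893653  b=𝟙ᵀx=20.442891  c=𝟙ᵀy=153.179858  D=ac−b²=25.337588
λ₁=(c·0.151−b)/D = (153.179858·0.151−20.442891)/25.337588 = 0.106059
λ₂=(a−b·0.151)/D = (2.893653−20.442891·0.151)/25.337588 = -0.007626
w* = 0.106059·x + -0.007626·y:
  w_0 = 0.106059·3.6509 + -0.007626·32.7612 = 0.1374  (Starbucks)
  w_1 = 0.106059·3.4587 + -0.007626·23.1112 = 0.1906  (Walmart)
  w_2 = 0.106059·3.4582 + -0.007626·25.7287 = 0.1706  (Raytheon)
  w_3 = 0.106059·5.3037 + -0.007626·31.9954 = 0.3185  (Tesla)
  w_4 = 0.106059·2.3248 + -0.007626·14.4672 = 0.1362  (Intel)
  w_5 = 0.106059·0.5021 + -0.007626·6.2398 = 0.0057  (Visa)
  w_6 = 0.106059·1.7445 + -0.007626·18.8763 = 0.0411  (Nike)
Σw_i=1.0000  μᵀw=0.1510
σ²=wᵀΣw=λ₁·μ_p+λ₂ = 0.106059·0.151 + -0.007626 = 0.008389 ≈ 0.0084

0.3185


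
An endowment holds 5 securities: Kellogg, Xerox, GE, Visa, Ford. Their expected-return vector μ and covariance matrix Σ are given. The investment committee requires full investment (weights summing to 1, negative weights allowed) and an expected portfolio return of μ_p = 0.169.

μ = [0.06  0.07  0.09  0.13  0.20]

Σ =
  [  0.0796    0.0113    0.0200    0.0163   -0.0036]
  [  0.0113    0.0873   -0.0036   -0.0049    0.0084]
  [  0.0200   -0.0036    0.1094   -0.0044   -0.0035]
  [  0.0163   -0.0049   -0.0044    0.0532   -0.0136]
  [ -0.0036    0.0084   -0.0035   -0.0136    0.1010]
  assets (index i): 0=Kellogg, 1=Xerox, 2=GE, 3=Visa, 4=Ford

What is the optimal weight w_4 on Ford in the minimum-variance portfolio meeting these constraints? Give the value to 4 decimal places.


0.4792

x=Σ⁻¹μ = [-0.2033  0.8282  1.0954  3.2822  2.3840]
y=Σ⁻¹𝟙 = [4.3857  11.3623  10.0184  22.5218  12.4921]
a=μᵀx=1.047842  b=𝟙ᵀx=7.386426  c=𝟙ᵀy=60.780390  D=ac−b²=9.128985
λ₁=(c·0.169−b)/D = (60.780390·0.169−7.386426)/9.128985 = 0.316077
λ₂=(a−b·0.169)/D = (1.047842−7.386426·0.169)/9.128985 = -0.021959
w* = 0.316077·x + -0.021959·y:
  w_0 = 0.316077·-0.2033 + -0.021959·4.3857 = -0.1606  (Kellogg)
  w_1 = 0.316077·0.8282 + -0.021959·11.3623 = 0.0123  (Xerox)
  w_2 = 0.316077·1.0954 + -0.021959·10.0184 = 0.1262  (GE)
  w_3 = 0.316077·3.2822 + -0.021959·22.5218 = 0.5429  (Visa)
  w_4 = 0.316077·2.3840 + -0.021959·12.4921 = 0.4792  (Ford)
Σw_i=1.0000  μᵀw=0.1690
σ²=wᵀΣw=λ₁·μ_p+λ₂ = 0.316077·0.169 + -0.021959 = 0.031458 ≈ 0.0315


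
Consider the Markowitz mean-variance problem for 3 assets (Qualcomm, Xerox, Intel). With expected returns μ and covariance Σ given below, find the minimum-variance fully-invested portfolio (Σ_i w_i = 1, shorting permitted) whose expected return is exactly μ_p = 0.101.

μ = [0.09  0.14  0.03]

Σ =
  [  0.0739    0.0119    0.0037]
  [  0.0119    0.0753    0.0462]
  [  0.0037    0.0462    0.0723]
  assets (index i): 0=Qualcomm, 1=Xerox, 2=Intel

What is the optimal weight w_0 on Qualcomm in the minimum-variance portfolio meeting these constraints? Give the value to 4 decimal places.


0.4385

x=Σ⁻¹μ = [0.8825  2.4557  -1.1994]
y=Σ⁻¹𝟙 = [12.1804  5.3486  9.7901]
a=μᵀx=0.387233  b=𝟙ᵀx=2.138739  c=𝟙ᵀy=27.319095  D=ac−b²=6.004643
λ₁=(c·0.101−b)/D = (27.319095·0.101−2.138739)/6.004643 = 0.103335
λ₂=(a−b·0.101)/D = (0.387233−2.138739·0.101)/6.004643 = 0.028515
w* = 0.103335·x + 0.028515·y:
  w_0 = 0.103335·0.8825 + 0.028515·12.1804 = 0.4385  (Qualcomm)
  w_1 = 0.103335·2.4557 + 0.028515·5.3486 = 0.4063  (Xerox)
  w_2 = 0.103335·-1.1994 + 0.028515·9.7901 = 0.1552  (Intel)
Σw_i=1.0000  μᵀw=0.1010
σ²=wᵀΣw=λ₁·μ_p+λ₂ = 0.103335·0.101 + 0.028515 = 0.038951 ≈ 0.0390


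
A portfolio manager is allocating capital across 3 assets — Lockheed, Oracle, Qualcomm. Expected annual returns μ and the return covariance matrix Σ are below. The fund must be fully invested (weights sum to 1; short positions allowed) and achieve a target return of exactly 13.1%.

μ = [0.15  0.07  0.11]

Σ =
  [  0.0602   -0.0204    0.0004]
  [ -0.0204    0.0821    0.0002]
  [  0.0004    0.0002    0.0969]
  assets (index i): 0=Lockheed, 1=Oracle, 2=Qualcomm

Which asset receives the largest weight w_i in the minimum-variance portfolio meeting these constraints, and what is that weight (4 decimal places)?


Lockheed (0.6715)

p=Σ⁻¹μ = [3.0272  1.6021  1.1194]
q=Σ⁻¹𝟙 = [22.5625  17.7617  10.1901]
a=μᵀp=0.689350  b=𝟙ᵀp=5.748610  c=𝟙ᵀq=50.514348  D=ac−b²=1.775565
λ₁=(c·0.131−b)/D = (50.514348·0.131−5.748610)/1.775565 = 0.489292
λ₂=(a−b·0.131)/D = (0.689350−5.748610·0.131)/1.775565 = -0.035886
w* = 0.489292·p + -0.035886·q:
  w_0 = 0.489292·3.0272 + -0.035886·22.5625 = 0.6715  (Lockheed)
  w_1 = 0.489292·1.6021 + -0.035886·17.7617 = 0.1465  (Oracle)
  w_2 = 0.489292·1.1194 + -0.035886·10.1901 = 0.1820  (Qualcomm)
Σw_i=1.0000  μᵀw=0.1310
σ²=wᵀΣw=λ₁·μ_p+λ₂ = 0.489292·0.131 + -0.035886 = 0.028211 ≈ 0.0282


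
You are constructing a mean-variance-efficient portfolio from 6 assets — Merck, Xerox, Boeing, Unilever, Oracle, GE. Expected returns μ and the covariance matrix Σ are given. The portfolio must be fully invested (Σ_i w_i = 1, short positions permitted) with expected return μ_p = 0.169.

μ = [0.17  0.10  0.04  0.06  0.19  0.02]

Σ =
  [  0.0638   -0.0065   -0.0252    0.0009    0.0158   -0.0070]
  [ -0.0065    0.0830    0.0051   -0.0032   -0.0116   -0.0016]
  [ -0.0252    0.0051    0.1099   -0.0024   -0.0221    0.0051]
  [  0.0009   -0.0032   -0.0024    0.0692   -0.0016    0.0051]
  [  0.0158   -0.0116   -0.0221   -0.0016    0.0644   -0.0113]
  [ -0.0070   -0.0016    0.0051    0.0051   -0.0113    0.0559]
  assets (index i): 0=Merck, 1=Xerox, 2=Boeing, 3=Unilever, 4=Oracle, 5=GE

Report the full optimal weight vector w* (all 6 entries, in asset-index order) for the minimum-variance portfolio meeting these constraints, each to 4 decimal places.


g=Σ⁻¹μ = [2.7493  1.8573  1.5526  0.9601  3.3791  1.2091]
h=Σ⁻¹𝟙 = [20.5593  16.9277  17.0590  14.4211  23.7599  22.8790]
a=μᵀg=1.439037  b=𝟙ᵀg=11.707442  c=𝟙ᵀh=115.606070  D=ac−b²=29.297179
λ₁=(c·0.169−b)/D = (115.606070·0.169−11.707442)/29.297179 = 0.267261
λ₂=(a−b·0.169)/D = (1.439037−11.707442·0.169)/29.297179 = -0.018415
w* = 0.267261·g + -0.018415·h:
  w_0 = 0.267261·2.7493 + -0.018415·20.5593 = 0.3562  (Merck)
  w_1 = 0.267261·1.8573 + -0.018415·16.9277 = 0.1847  (Xerox)
  w_2 = 0.267261·1.5526 + -0.018415·17.0590 = 0.1008  (Boeing)
  w_3 = 0.267261·0.9601 + -0.018415·14.4211 = -0.0090  (Unilever)
  w_4 = 0.267261·3.3791 + -0.018415·23.7599 = 0.4656  (Oracle)
  w_5 = 0.267261·1.2091 + -0.018415·22.8790 = -0.0982  (GE)
Σw_i=1.0000  μᵀw=0.1690
σ²=wᵀΣw=λ₁·μ_p+λ₂ = 0.267261·0.169 + -0.018415 = 0.026752 ≈ 0.0268

0.3562  0.1847  0.1008  -0.0090  0.4656  -0.0982


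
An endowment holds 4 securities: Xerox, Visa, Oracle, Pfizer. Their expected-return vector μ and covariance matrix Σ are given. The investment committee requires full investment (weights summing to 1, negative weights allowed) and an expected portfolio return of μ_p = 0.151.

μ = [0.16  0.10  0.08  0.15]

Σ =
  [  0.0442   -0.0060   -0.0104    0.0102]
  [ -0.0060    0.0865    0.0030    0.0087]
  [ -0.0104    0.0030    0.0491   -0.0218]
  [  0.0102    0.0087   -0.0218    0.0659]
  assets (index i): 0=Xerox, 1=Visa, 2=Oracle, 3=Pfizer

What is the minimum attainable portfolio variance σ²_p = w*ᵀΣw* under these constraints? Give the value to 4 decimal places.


x=Σ⁻¹μ = [3.9837  1.0334  3.6176  2.7199]
y=Σ⁻¹𝟙 = [27.3335  10.1163  34.9352  21.1650]
a=μᵀx=1.438120  b=𝟙ᵀx=11.354551  c=𝟙ᵀy=93.549948  D=ac−b²=5.610218
λ₁=(c·0.151−b)/D = (93.549948·0.151−11.354551)/5.610218 = 0.494008
λ₂=(a−b·0.151)/D = (1.438120−11.354551·0.151)/5.610218 = -0.049270
w* = 0.494008·x + -0.049270·y:
  w_0 = 0.494008·3.9837 + -0.049270·27.3335 = 0.6213  (Xerox)
  w_1 = 0.494008·1.0334 + -0.049270·10.1163 = 0.0121  (Visa)
  w_2 = 0.494008·3.6176 + -0.049270·34.9352 = 0.0659  (Oracle)
  w_3 = 0.494008·2.7199 + -0.049270·21.1650 = 0.3008  (Pfizer)
Σw_i=1.0000  μᵀw=0.1510
σ²=wᵀΣw=λ₁·μ_p+λ₂ = 0.494008·0.151 + -0.049270 = 0.025325 ≈ 0.0253

0.0253


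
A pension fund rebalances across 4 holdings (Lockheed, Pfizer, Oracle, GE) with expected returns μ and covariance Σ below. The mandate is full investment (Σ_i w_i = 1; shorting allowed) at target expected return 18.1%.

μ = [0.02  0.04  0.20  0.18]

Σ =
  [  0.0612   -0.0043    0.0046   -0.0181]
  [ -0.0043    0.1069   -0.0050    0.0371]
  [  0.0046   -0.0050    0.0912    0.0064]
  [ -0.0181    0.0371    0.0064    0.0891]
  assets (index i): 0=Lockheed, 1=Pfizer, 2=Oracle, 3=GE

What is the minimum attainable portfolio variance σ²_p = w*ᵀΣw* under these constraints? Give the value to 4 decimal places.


0.0418

x=Σ⁻¹μ = [0.7930  -0.2435  1.9895  2.1398]
y=Σ⁻¹𝟙 = [19.5761  6.4854  9.5038  11.8170]
a=μᵀx=0.789175  b=𝟙ᵀx=4.678762  c=𝟙ᵀy=47.382294  D=ac−b²=15.502108
λ₁=(c·0.181−b)/D = (47.382294·0.181−4.678762)/15.502108 = 0.251413
λ₂=(a−b·0.181)/D = (0.789175−4.678762·0.181)/15.502108 = -0.003721
w* = 0.251413·x + -0.003721·y:
  w_0 = 0.251413·0.7930 + -0.003721·19.5761 = 0.1265  (Lockheed)
  w_1 = 0.251413·-0.2435 + -0.003721·6.4854 = -0.0853  (Pfizer)
  w_2 = 0.251413·1.9895 + -0.003721·9.5038 = 0.4648  (Oracle)
  w_3 = 0.251413·2.1398 + -0.003721·11.8170 = 0.4940  (GE)
Σw_i=1.0000  μᵀw=0.1810
σ²=wᵀΣw=λ₁·μ_p+λ₂ = 0.251413·0.181 + -0.003721 = 0.041785 ≈ 0.0418


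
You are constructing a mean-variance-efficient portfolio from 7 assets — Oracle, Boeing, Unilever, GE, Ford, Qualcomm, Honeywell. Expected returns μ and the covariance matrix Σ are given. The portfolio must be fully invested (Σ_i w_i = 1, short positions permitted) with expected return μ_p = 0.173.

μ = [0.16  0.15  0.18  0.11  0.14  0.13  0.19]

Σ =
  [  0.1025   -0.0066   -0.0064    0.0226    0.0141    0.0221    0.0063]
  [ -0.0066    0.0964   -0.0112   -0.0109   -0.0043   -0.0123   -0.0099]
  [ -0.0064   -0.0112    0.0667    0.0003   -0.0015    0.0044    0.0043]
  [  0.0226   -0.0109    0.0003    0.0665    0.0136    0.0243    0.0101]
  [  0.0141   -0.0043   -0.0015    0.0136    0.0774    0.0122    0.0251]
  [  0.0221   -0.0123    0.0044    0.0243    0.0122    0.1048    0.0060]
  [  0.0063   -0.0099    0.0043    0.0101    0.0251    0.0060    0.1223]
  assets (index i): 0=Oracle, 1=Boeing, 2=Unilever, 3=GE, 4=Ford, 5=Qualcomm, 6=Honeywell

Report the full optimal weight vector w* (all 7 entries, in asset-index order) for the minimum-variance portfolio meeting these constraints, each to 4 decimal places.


0.1868  0.2139  0.3818  -0.0759  0.0593  0.0354  0.1987

x=Σ⁻¹μ = [1.3316  2.3773  3.1203  0.9117  1.0879  0.6989  1.2348]
y=Σ⁻¹𝟙 = [6.8612  15.7492  17.7142  10.6632  8.3363  5.4353  5.6171]
a=μᵀx=1.709381  b=𝟙ᵀx=10.762609  c=𝟙ᵀy=70.376561  D=ac−b²=4.466600
λ₁=(c·0.173−b)/D = (70.376561·0.173−10.762609)/4.466600 = 0.316244
λ₂=(a−b·0.173)/D = (1.709381−10.762609·0.173)/4.466600 = -0.034154
w* = 0.316244·x + -0.034154·y:
  w_0 = 0.316244·1.3316 + -0.034154·6.8612 = 0.1868  (Oracle)
  w_1 = 0.316244·2.3773 + -0.034154·15.7492 = 0.2139  (Boeing)
  w_2 = 0.316244·3.1203 + -0.034154·17.7142 = 0.3818  (Unilever)
  w_3 = 0.316244·0.9117 + -0.034154·10.6632 = -0.0759  (GE)
  w_4 = 0.316244·1.0879 + -0.034154·8.3363 = 0.0593  (Ford)
  w_5 = 0.316244·0.6989 + -0.034154·5.4353 = 0.0354  (Qualcomm)
  w_6 = 0.316244·1.2348 + -0.034154·5.6171 = 0.1987  (Honeywell)
Σw_i=1.0000  μᵀw=0.1730
σ²=wᵀΣw=λ₁·μ_p+λ₂ = 0.316244·0.173 + -0.034154 = 0.020557 ≈ 0.0206


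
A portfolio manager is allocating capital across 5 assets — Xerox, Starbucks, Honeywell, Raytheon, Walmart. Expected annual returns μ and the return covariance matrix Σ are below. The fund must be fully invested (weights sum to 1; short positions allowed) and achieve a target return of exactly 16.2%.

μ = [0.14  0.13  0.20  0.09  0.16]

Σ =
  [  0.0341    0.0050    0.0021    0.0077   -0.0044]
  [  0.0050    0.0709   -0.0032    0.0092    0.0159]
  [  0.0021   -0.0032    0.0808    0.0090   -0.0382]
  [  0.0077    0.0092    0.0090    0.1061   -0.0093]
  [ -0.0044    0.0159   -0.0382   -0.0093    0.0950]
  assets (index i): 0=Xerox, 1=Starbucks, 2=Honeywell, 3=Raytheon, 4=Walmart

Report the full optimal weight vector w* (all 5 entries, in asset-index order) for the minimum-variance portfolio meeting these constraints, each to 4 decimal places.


0.3183  0.0705  0.3152  0.0303  0.2656

x=Σ⁻¹μ = [4.0622  0.9186  3.9393  0.4329  3.3450]
y=Σ⁻¹𝟙 = [27.9070  7.8485  20.3643  6.6878  19.3485]
a=μᵀx=2.050121  b=𝟙ᵀx=12.697820  c=𝟙ᵀy=82.156180  D=ac−b²=7.195481
λ₁=(c·0.162−b)/D = (82.156180·0.162−12.697820)/7.195481 = 0.084981
λ₂=(a−b·0.162)/D = (2.050121−12.697820·0.162)/7.195481 = -0.000963
w* = 0.084981·x + -0.000963·y:
  w_0 = 0.084981·4.0622 + -0.000963·27.9070 = 0.3183  (Xerox)
  w_1 = 0.084981·0.9186 + -0.000963·7.8485 = 0.0705  (Starbucks)
  w_2 = 0.084981·3.9393 + -0.000963·20.3643 = 0.3152  (Honeywell)
  w_3 = 0.084981·0.4329 + -0.000963·6.6878 = 0.0303  (Raytheon)
  w_4 = 0.084981·3.3450 + -0.000963·19.3485 = 0.2656  (Walmart)
Σw_i=1.0000  μᵀw=0.1620
σ²=wᵀΣw=λ₁·μ_p+λ₂ = 0.084981·0.162 + -0.000963 = 0.012804 ≈ 0.0128


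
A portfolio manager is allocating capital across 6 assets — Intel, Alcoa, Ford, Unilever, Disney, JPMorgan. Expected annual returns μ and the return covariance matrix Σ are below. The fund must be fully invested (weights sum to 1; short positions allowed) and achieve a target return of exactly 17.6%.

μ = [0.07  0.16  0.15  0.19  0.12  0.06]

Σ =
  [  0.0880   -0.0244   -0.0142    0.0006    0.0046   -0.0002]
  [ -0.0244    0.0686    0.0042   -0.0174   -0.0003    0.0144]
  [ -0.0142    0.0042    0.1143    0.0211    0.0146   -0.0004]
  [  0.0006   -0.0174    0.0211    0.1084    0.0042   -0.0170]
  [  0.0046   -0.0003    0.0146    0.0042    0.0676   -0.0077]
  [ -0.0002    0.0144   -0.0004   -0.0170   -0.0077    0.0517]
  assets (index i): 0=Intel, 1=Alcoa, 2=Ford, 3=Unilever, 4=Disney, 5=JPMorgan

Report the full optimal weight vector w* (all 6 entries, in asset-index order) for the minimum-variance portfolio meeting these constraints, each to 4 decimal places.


g=Σ⁻¹μ = [1.7253  3.2107  0.8085  2.2373  1.4994  1.2382]
h=Σ⁻¹𝟙 = [16.9341  19.4699  5.8781  13.8103  13.9515  20.6494]
a=μᵀg=1.435059  b=𝟙ᵀg=10.719377  c=𝟙ᵀh=90.693225  D=ac−b²=15.245114
λ₁=(c·0.176−b)/D = (90.693225·0.176−10.719377)/15.245114 = 0.343889
λ₂=(a−b·0.176)/D = (1.435059−10.719377·0.176)/15.245114 = -0.029619
w* = 0.343889·g + -0.029619·h:
  w_0 = 0.343889·1.7253 + -0.029619·16.9341 = 0.0917  (Intel)
  w_1 = 0.343889·3.2107 + -0.029619·19.4699 = 0.5274  (Alcoa)
  w_2 = 0.343889·0.8085 + -0.029619·5.8781 = 0.1039  (Ford)
  w_3 = 0.343889·2.2373 + -0.029619·13.8103 = 0.3603  (Unilever)
  w_4 = 0.343889·1.4994 + -0.029619·13.9515 = 0.1024  (Disney)
  w_5 = 0.343889·1.2382 + -0.029619·20.6494 = -0.1858  (JPMorgan)
Σw_i=1.0000  μᵀw=0.1760
σ²=wᵀΣw=λ₁·μ_p+λ₂ = 0.343889·0.176 + -0.029619 = 0.030905 ≈ 0.0309

0.0917  0.5274  0.1039  0.3603  0.1024  -0.1858


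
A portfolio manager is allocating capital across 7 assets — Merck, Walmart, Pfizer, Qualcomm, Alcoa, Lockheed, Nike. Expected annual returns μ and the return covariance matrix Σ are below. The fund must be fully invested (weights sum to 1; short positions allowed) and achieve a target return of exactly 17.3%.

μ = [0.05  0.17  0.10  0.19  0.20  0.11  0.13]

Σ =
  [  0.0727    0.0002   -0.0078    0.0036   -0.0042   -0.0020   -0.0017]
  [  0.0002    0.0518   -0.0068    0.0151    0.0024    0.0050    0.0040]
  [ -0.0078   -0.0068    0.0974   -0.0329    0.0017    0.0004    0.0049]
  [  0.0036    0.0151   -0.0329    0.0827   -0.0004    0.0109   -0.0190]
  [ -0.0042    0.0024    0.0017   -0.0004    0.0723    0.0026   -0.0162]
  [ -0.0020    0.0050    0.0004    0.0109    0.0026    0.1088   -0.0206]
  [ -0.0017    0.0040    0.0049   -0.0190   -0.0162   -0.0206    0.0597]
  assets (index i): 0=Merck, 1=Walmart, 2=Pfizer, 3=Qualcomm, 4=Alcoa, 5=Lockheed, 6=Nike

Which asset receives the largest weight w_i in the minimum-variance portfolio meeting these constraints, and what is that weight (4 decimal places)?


Alcoa (0.2850)

g=Σ⁻¹μ = [1.0926  1.8434  2.1825  3.6660  3.7069  1.3425  4.5419]
h=Σ⁻¹𝟙 = [16.8328  10.4119  17.8886  22.4359  20.9226  12.2907  32.1228]
a=μᵀg=2.762306  b=𝟙ᵀg=18.375823  c=𝟙ᵀh=132.905420  D=ac−b²=29.454609
λ₁=(c·0.173−b)/D = (132.905420·0.173−18.375823)/29.454609 = 0.156743
λ₂=(a−b·0.173)/D = (2.762306−18.375823·0.173)/29.454609 = -0.014148
w* = 0.156743·g + -0.014148·h:
  w_0 = 0.156743·1.0926 + -0.014148·16.8328 = -0.0669  (Merck)
  w_1 = 0.156743·1.8434 + -0.014148·10.4119 = 0.1416  (Walmart)
  w_2 = 0.156743·2.1825 + -0.014148·17.8886 = 0.0890  (Pfizer)
  w_3 = 0.156743·3.6660 + -0.014148·22.4359 = 0.2572  (Qualcomm)
  w_4 = 0.156743·3.7069 + -0.014148·20.9226 = 0.2850  (Alcoa)
  w_5 = 0.156743·1.3425 + -0.014148·12.2907 = 0.0365  (Lockheed)
  w_6 = 0.156743·4.5419 + -0.014148·32.1228 = 0.2575  (Nike)
Σw_i=1.0000  μᵀw=0.1730
σ²=wᵀΣw=λ₁·μ_p+λ₂ = 0.156743·0.173 + -0.014148 = 0.012969 ≈ 0.0130


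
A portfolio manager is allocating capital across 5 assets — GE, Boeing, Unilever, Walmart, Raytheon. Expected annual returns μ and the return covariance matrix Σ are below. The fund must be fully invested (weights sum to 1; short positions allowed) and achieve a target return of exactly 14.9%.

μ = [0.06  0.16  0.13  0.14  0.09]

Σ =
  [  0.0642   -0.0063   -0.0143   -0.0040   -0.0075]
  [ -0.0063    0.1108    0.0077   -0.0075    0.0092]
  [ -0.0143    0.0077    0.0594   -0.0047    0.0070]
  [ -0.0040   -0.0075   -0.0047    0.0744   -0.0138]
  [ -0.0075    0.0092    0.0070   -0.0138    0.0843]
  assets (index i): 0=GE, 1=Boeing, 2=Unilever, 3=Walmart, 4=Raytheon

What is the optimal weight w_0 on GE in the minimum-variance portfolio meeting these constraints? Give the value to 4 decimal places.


g=Σ⁻¹μ = [1.9453  1.4439  2.5180  2.5299  1.2881]
h=Σ⁻¹𝟙 = [24.1307  9.0460  21.3233  19.6817  14.4733]
a=μᵀg=1.145207  b=𝟙ᵀg=9.725265  c=𝟙ᵀh=88.655002  D=ac−b²=6.947593
λ₁=(c·0.149−b)/D = (88.655002·0.149−9.725265)/6.947593 = 0.501516
λ₂=(a−b·0.149)/D = (1.145207−9.725265·0.149)/6.947593 = -0.043736
w* = 0.501516·g + -0.043736·h:
  w_0 = 0.501516·1.9453 + -0.043736·24.1307 = -0.0798  (GE)
  w_1 = 0.501516·1.4439 + -0.043736·9.0460 = 0.3285  (Boeing)
  w_2 = 0.501516·2.5180 + -0.043736·21.3233 = 0.3303  (Unilever)
  w_3 = 0.501516·2.5299 + -0.043736·19.6817 = 0.4080  (Walmart)
  w_4 = 0.501516·1.2881 + -0.043736·14.4733 = 0.0130  (Raytheon)
Σw_i=1.0000  μᵀw=0.1490
σ²=wᵀΣw=λ₁·μ_p+λ₂ = 0.501516·0.149 + -0.043736 = 0.030990 ≈ 0.0310

-0.0798


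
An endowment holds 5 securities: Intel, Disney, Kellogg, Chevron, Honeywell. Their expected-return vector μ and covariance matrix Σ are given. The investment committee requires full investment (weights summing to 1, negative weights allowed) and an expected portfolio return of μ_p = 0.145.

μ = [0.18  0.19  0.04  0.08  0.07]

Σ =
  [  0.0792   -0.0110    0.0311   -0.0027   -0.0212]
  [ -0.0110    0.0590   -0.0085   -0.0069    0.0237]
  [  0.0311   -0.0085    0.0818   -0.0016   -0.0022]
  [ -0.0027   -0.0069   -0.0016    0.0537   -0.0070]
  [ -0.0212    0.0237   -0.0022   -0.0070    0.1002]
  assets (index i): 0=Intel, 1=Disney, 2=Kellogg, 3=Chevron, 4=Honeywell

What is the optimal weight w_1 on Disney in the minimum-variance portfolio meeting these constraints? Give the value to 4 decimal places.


0.3483

x=Σ⁻¹μ = [3.1365  3.7791  -0.2511  2.2060  0.6170]
y=Σ⁻¹𝟙 = [15.3500  19.7048  9.1773  23.5566  10.4142]
a=μᵀx=1.492231  b=𝟙ᵀx=9.487529  c=𝟙ᵀy=78.202977  D=ac−b²=26.683705
λ₁=(c·0.145−b)/D = (78.202977·0.145−9.487529)/26.683705 = 0.069402
λ₂=(a−b·0.145)/D = (1.492231−9.487529·0.145)/26.683705 = 0.004367
w* = 0.069402·x + 0.004367·y:
  w_0 = 0.069402·3.1365 + 0.004367·15.3500 = 0.2847  (Intel)
  w_1 = 0.069402·3.7791 + 0.004367·19.7048 = 0.3483  (Disney)
  w_2 = 0.069402·-0.2511 + 0.004367·9.1773 = 0.0227  (Kellogg)
  w_3 = 0.069402·2.2060 + 0.004367·23.5566 = 0.2560  (Chevron)
  w_4 = 0.069402·0.6170 + 0.004367·10.4142 = 0.0883  (Honeywell)
Σw_i=1.0000  μᵀw=0.1450
σ²=wᵀΣw=λ₁·μ_p+λ₂ = 0.069402·0.145 + 0.004367 = 0.014431 ≈ 0.0144


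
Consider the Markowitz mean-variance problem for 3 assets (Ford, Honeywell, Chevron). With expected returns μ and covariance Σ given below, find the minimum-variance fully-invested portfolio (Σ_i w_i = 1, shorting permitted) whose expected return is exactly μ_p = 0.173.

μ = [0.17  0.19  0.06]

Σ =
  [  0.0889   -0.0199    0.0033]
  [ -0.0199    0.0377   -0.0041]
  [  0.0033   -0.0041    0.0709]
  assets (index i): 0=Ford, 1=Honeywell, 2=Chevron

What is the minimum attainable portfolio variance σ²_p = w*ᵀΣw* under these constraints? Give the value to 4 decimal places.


x=Σ⁻¹μ = [3.4320  6.9699  1.0896]
y=Σ⁻¹𝟙 = [19.2655  38.3722  15.4267]
a=μᵀx=1.973090  b=𝟙ᵀx=11.491444  c=𝟙ᵀy=73.064306  D=ac−b²=12.109142
λ₁=(c·0.173−b)/D = (73.064306·0.173−11.491444)/12.109142 = 0.094861
λ₂=(a−b·0.173)/D = (1.973090−11.491444·0.173)/12.109142 = -0.001233
w* = 0.094861·x + -0.001233·y:
  w_0 = 0.094861·3.4320 + -0.001233·19.2655 = 0.3018  (Ford)
  w_1 = 0.094861·6.9699 + -0.001233·38.3722 = 0.6139  (Honeywell)
  w_2 = 0.094861·1.0896 + -0.001233·15.4267 = 0.0843  (Chevron)
Σw_i=1.0000  μᵀw=0.1730
σ²=wᵀΣw=λ₁·μ_p+λ₂ = 0.094861·0.173 + -0.001233 = 0.015178 ≈ 0.0152

0.0152


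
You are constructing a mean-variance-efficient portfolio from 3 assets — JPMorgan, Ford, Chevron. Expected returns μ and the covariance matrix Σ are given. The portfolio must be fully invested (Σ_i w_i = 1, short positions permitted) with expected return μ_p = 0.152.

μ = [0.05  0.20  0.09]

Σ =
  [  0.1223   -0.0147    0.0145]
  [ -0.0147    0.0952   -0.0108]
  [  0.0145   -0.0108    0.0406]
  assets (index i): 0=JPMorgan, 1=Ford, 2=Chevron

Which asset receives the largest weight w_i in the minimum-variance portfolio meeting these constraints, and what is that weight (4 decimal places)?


Ford (0.5637)

g=Σ⁻¹μ = [0.3812  2.4703  2.7377]
h=Σ⁻¹𝟙 = [6.8325  14.5146  26.0514]
a=μᵀg=0.759510  b=𝟙ᵀg=5.589179  c=𝟙ᵀh=47.398563  D=ac−b²=4.760784
λ₁=(c·0.152−b)/D = (47.398563·0.152−5.589179)/4.760784 = 0.339314
λ₂=(a−b·0.152)/D = (0.759510−5.589179·0.152)/4.760784 = -0.018914
w* = 0.339314·g + -0.018914·h:
  w_0 = 0.339314·0.3812 + -0.018914·6.8325 = 0.0001  (JPMorgan)
  w_1 = 0.339314·2.4703 + -0.018914·14.5146 = 0.5637  (Ford)
  w_2 = 0.339314·2.7377 + -0.018914·26.0514 = 0.4362  (Chevron)
Σw_i=1.0000  μᵀw=0.1520
σ²=wᵀΣw=λ₁·μ_p+λ₂ = 0.339314·0.152 + -0.018914 = 0.032662 ≈ 0.0327
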